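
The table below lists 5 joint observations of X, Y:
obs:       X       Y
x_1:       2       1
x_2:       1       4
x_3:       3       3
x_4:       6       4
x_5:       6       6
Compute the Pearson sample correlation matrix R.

Step 1 — column means:
  mean(X) = (2 + 1 + 3 + 6 + 6) / 5 = 18/5 = 3.6
  mean(Y) = (1 + 4 + 3 + 4 + 6) / 5 = 18/5 = 3.6

Step 2 — sample variances and covariances s[i,j] = (1/(n-1)) · Σ_k (x_{k,i} - mean_i) · (x_{k,j} - mean_j), with n-1 = 4:
  s[X,X] = ((-1.6)·(-1.6) + (-2.6)·(-2.6) + (-0.6)·(-0.6) + (2.4)·(2.4) + (2.4)·(2.4)) / 4 = 21.2/4 = 5.3
  s[X,Y] = ((-1.6)·(-2.6) + (-2.6)·(0.4) + (-0.6)·(-0.6) + (2.4)·(0.4) + (2.4)·(2.4)) / 4 = 10.2/4 = 2.55
  s[Y,Y] = ((-2.6)·(-2.6) + (0.4)·(0.4) + (-0.6)·(-0.6) + (0.4)·(0.4) + (2.4)·(2.4)) / 4 = 13.2/4 = 3.3
  Sample standard deviations s_i = √(s[i,i]):
  s(X) = √(5.3) = 2.3022
  s(Y) = √(3.3) = 1.8166

Step 3 — r_{ij} = s_{ij} / (s_i · s_j):
  r[X,X] = 1 (diagonal).
  r[X,Y] = 2.55 / (2.3022 · 1.8166) = 2.55 / 4.1821 = 0.6097
  r[Y,Y] = 1 (diagonal).

R is symmetric with unit diagonal. Assembling:

R = [[1, 0.6097],
 [0.6097, 1]]


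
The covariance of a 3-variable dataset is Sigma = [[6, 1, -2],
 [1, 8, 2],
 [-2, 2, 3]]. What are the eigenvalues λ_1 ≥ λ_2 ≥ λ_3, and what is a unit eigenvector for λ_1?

Step 1 — characteristic polynomial p(λ) = det(λI - Sigma) = λ³ - tr·λ² + c_1·λ - det, where tr = trace, c_1 = sum of the principal 2×2 minors, det = det(Sigma):
  tr = 6 + 8 + 3 = 17,
  c_1 = (6·8 - (1)²) + (6·3 - (-2)²) + (8·3 - (2)²) = 47 + 14 + 20 = 81,
  det = 6·(8·3 - (2)²) - (1)·((1)·3 - (2)·(-2)) + (-2)·((1)·(2) - 8·(-2)) = 6·(20) - (1)·(7) + (-2)·(18) = 77.
  So p(λ) = λ³ - 17λ² + 81λ - 77.
Step 2 — look for an integer root (rational root theorem: any rational root is an integer divisor of 77). Testing λ = 7:
  p(7) = 343 - 833 + 567 - 77 = 0  ✓
  Dividing out (λ - 7): p(λ) = (λ - 7)(λ² - 10λ + 11).
Step 3 — remaining eigenvalues from the quadratic λ² - 10λ + 11 = 0:
  Δ = 10² - 4·11 = 100 - 44 = 56,  λ = (10 ± √56)/2 = (10 ± 7.4833)/2 ≈ 8.7417 or 1.2583.
  Sorted: λ_1 = 8.7417,  λ_2 = 7,  λ_3 = 1.2583  (check: sum = 17 = tr ✓).

Step 4 — unit eigenvector for λ_1 ≈ 8.7417: v spans the null space of (Sigma - λ_1 I), whose rows are
  r_1 = (-2.7417, 1, -2),  r_2 = (1, -0.7417, 2),  r_3 = (-2, 2, -5.7417).
  v is orthogonal to every row, so take v ∝ r_1 × r_2 = ((1)·(2) - (-2)·(-0.7417), (-2)·(1) - (-2.7417)·(2), (-2.7417)·(-0.7417) - (1)·(1)) ≈ (0.5167, 3.4833, 1.0334).
  Let u = (0.5167, 3.4833, 1.0334).
  ||u|| = √((0.5167)² + (3.4833)² + (1.0334)²) = √(13.4683) ≈ 3.6699,  v_1 = u/||u|| ≈ (0.1408, 0.9492, 0.2816) (||v_1|| = 1).

λ_1 = 8.7417,  λ_2 = 7,  λ_3 = 1.2583;  v_1 ≈ (0.1408, 0.9492, 0.2816)


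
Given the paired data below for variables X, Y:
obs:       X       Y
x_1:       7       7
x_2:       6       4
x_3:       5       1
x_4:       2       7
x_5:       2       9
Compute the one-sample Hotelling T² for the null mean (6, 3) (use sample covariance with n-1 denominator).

Step 1 — sample mean vector:
  mean(X) = (7 + 6 + 5 + 2 + 2) / 5 = 22/5 = 4.4
  mean(Y) = (7 + 4 + 1 + 7 + 9) / 5 = 28/5 = 5.6
  x̄ = (4.4, 5.6),  deviation x̄ - mu_0 = (4.4, 5.6) - (6, 3) = (-1.6, 2.6).

Step 2 — sample covariance matrix, S[i,j] = (1/(n-1)) · Σ_k (x_{k,i} - mean_i) · (x_{k,j} - mean_j), divisor n-1 = 4:
  S[X,X] = ((2.6)·(2.6) + (1.6)·(1.6) + (0.6)·(0.6) + (-2.4)·(-2.4) + (-2.4)·(-2.4)) / 4 = 21.2/4 = 5.3
  S[X,Y] = ((2.6)·(1.4) + (1.6)·(-1.6) + (0.6)·(-4.6) + (-2.4)·(1.4) + (-2.4)·(3.4)) / 4 = -13.2/4 = -3.3
  S[Y,Y] = ((1.4)·(1.4) + (-1.6)·(-1.6) + (-4.6)·(-4.6) + (1.4)·(1.4) + (3.4)·(3.4)) / 4 = 39.2/4 = 9.8
  S = [[5.3, -3.3],
 [-3.3, 9.8]].

Step 3 — invert S. det(S) = 5.3·9.8 - (-3.3)² = 41.05.
  S^{-1} = (1/det) · [[d, -b], [-b, a]] = [[0.2387, 0.0804],
 [0.0804, 0.1291]].

Step 4 — quadratic form (x̄ - mu_0)^T · S^{-1} · (x̄ - mu_0):
  S^{-1} · (x̄ - mu_0) = (-0.173, 0.2071),
  (x̄ - mu_0)^T · [...] = (-1.6)·(-0.173) + (2.6)·(0.2071) = 0.8151.

Step 5 — scale by n: T² = 5 · 0.8151 = 4.0755.

T² ≈ 4.0755


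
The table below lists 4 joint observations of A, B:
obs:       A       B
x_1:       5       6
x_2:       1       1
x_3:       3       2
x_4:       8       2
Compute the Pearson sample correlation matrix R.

Step 1 — column means:
  mean(A) = (5 + 1 + 3 + 8) / 4 = 17/4 = 4.25
  mean(B) = (6 + 1 + 2 + 2) / 4 = 11/4 = 2.75

Step 2 — sample variances and covariances s[i,j] = (1/(n-1)) · Σ_k (x_{k,i} - mean_i) · (x_{k,j} - mean_j), with n-1 = 3:
  s[A,A] = ((0.75)·(0.75) + (-3.25)·(-3.25) + (-1.25)·(-1.25) + (3.75)·(3.75)) / 3 = 26.75/3 = 8.9167
  s[A,B] = ((0.75)·(3.25) + (-3.25)·(-1.75) + (-1.25)·(-0.75) + (3.75)·(-0.75)) / 3 = 6.25/3 = 2.0833
  s[B,B] = ((3.25)·(3.25) + (-1.75)·(-1.75) + (-0.75)·(-0.75) + (-0.75)·(-0.75)) / 3 = 14.75/3 = 4.9167
  Sample standard deviations s_i = √(s[i,i]):
  s(A) = √(8.9167) = 2.9861
  s(B) = √(4.9167) = 2.2174

Step 3 — r_{ij} = s_{ij} / (s_i · s_j):
  r[A,A] = 1 (diagonal).
  r[A,B] = 2.0833 / (2.9861 · 2.2174) = 2.0833 / 6.6212 = 0.3146
  r[B,B] = 1 (diagonal).

R is symmetric with unit diagonal. Assembling:

R = [[1, 0.3146],
 [0.3146, 1]]


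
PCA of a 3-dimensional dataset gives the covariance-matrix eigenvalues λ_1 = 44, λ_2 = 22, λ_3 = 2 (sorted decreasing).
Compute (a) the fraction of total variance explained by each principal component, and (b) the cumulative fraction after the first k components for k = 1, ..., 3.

Step 1 — total variance = trace(Sigma) = Σ λ_i = 44 + 22 + 2 = 68.

Step 2 — fraction explained by component i = λ_i / Σ λ:
  PC1: 44/68 = 0.6471
  PC2: 22/68 = 0.3235
  PC3: 2/68 = 0.0294

Step 3 — cumulative fraction after k components = (λ_1 + ... + λ_k) / Σ λ:
  k = 1: 44/68 = 0.6471
  k = 2: (44 + 22)/68 = 66/68 = 0.9706
  k = 3: (44 + 22 + 2)/68 = 68/68 = 1

Summary (fraction, with percent):

explained: PC1 0.6471 (64.71%), PC2 0.3235 (32.35%), PC3 0.0294 (2.94%);  cumulative: 0.6471, 0.9706, 1


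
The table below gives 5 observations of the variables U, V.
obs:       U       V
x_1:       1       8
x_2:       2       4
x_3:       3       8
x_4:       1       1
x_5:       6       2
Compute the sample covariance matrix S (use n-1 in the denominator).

Step 1 — column means:
  mean(U) = (1 + 2 + 3 + 1 + 6) / 5 = 13/5 = 2.6
  mean(V) = (8 + 4 + 8 + 1 + 2) / 5 = 23/5 = 4.6

Step 2 — sample covariance S[i,j] = (1/(n-1)) · Σ_k (x_{k,i} - mean_i) · (x_{k,j} - mean_j), with n-1 = 4.
  S[U,U] = ((-1.6)·(-1.6) + (-0.6)·(-0.6) + (0.4)·(0.4) + (-1.6)·(-1.6) + (3.4)·(3.4)) / 4 = 17.2/4 = 4.3
  S[U,V] = ((-1.6)·(3.4) + (-0.6)·(-0.6) + (0.4)·(3.4) + (-1.6)·(-3.6) + (3.4)·(-2.6)) / 4 = -6.8/4 = -1.7
  S[V,V] = ((3.4)·(3.4) + (-0.6)·(-0.6) + (3.4)·(3.4) + (-3.6)·(-3.6) + (-2.6)·(-2.6)) / 4 = 43.2/4 = 10.8

S is symmetric (S[j,i] = S[i,j]). Assembling:

S = [[4.3, -1.7],
 [-1.7, 10.8]]


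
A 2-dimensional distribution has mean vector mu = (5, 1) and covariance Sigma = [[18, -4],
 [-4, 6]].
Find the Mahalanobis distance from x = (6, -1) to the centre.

Step 1 — centre the observation: (x - mu) = (1, -2).

Step 2 — invert Sigma. det(Sigma) = 18·6 - (-4)² = 92.
  Sigma^{-1} = (1/det) · [[d, -b], [-b, a]] = [[0.0652, 0.0435],
 [0.0435, 0.1957]].

Step 3 — form the quadratic (x - mu)^T · Sigma^{-1} · (x - mu):
  Sigma^{-1} · (x - mu) = (-0.0217, -0.3478).
  (x - mu)^T · [Sigma^{-1} · (x - mu)] = (1)·(-0.0217) + (-2)·(-0.3478) = 0.6739.

Step 4 — take square root: d = √(0.6739) ≈ 0.8209.

d(x, mu) = √(0.6739) ≈ 0.8209


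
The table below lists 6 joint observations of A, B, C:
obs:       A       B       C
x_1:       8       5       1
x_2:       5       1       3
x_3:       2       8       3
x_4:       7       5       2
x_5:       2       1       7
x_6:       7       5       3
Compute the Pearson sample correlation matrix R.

Step 1 — column means:
  mean(A) = (8 + 5 + 2 + 7 + 2 + 7) / 6 = 31/6 = 5.1667
  mean(B) = (5 + 1 + 8 + 5 + 1 + 5) / 6 = 25/6 = 4.1667
  mean(C) = (1 + 3 + 3 + 2 + 7 + 3) / 6 = 19/6 = 3.1667

Step 2 — sample variances and covariances s[i,j] = (1/(n-1)) · Σ_k (x_{k,i} - mean_i) · (x_{k,j} - mean_j), with n-1 = 5:
  s[A,A] = ((2.8333)·(2.8333) + (-0.1667)·(-0.1667) + (-3.1667)·(-3.1667) + (1.8333)·(1.8333) + (-3.1667)·(-3.1667) + (1.8333)·(1.8333)) / 5 = 34.8333/5 = 6.9667
  s[A,B] = ((2.8333)·(0.8333) + (-0.1667)·(-3.1667) + (-3.1667)·(3.8333) + (1.8333)·(0.8333) + (-3.1667)·(-3.1667) + (1.8333)·(0.8333)) / 5 = 3.8333/5 = 0.7667
  s[A,C] = ((2.8333)·(-2.1667) + (-0.1667)·(-0.1667) + (-3.1667)·(-0.1667) + (1.8333)·(-1.1667) + (-3.1667)·(3.8333) + (1.8333)·(-0.1667)) / 5 = -20.1667/5 = -4.0333
  s[B,B] = ((0.8333)·(0.8333) + (-3.1667)·(-3.1667) + (3.8333)·(3.8333) + (0.8333)·(0.8333) + (-3.1667)·(-3.1667) + (0.8333)·(0.8333)) / 5 = 36.8333/5 = 7.3667
  s[B,C] = ((0.8333)·(-2.1667) + (-3.1667)·(-0.1667) + (3.8333)·(-0.1667) + (0.8333)·(-1.1667) + (-3.1667)·(3.8333) + (0.8333)·(-0.1667)) / 5 = -15.1667/5 = -3.0333
  s[C,C] = ((-2.1667)·(-2.1667) + (-0.1667)·(-0.1667) + (-0.1667)·(-0.1667) + (-1.1667)·(-1.1667) + (3.8333)·(3.8333) + (-0.1667)·(-0.1667)) / 5 = 20.8333/5 = 4.1667
  Sample standard deviations s_i = √(s[i,i]):
  s(A) = √(6.9667) = 2.6394
  s(B) = √(7.3667) = 2.7142
  s(C) = √(4.1667) = 2.0412

Step 3 — r_{ij} = s_{ij} / (s_i · s_j):
  r[A,A] = 1 (diagonal).
  r[A,B] = 0.7667 / (2.6394 · 2.7142) = 0.7667 / 7.1639 = 0.107
  r[A,C] = -4.0333 / (2.6394 · 2.0412) = -4.0333 / 5.3877 = -0.7486
  r[B,B] = 1 (diagonal).
  r[B,C] = -3.0333 / (2.7142 · 2.0412) = -3.0333 / 5.5403 = -0.5475
  r[C,C] = 1 (diagonal).

R is symmetric with unit diagonal. Assembling:

R = [[1, 0.107, -0.7486],
 [0.107, 1, -0.5475],
 [-0.7486, -0.5475, 1]]


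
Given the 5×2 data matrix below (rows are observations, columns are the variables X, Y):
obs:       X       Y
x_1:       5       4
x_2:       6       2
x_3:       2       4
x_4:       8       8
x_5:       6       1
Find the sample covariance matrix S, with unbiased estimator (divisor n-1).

Step 1 — column means:
  mean(X) = (5 + 6 + 2 + 8 + 6) / 5 = 27/5 = 5.4
  mean(Y) = (4 + 2 + 4 + 8 + 1) / 5 = 19/5 = 3.8

Step 2 — sample covariance S[i,j] = (1/(n-1)) · Σ_k (x_{k,i} - mean_i) · (x_{k,j} - mean_j), with n-1 = 4.
  S[X,X] = ((-0.4)·(-0.4) + (0.6)·(0.6) + (-3.4)·(-3.4) + (2.6)·(2.6) + (0.6)·(0.6)) / 4 = 19.2/4 = 4.8
  S[X,Y] = ((-0.4)·(0.2) + (0.6)·(-1.8) + (-3.4)·(0.2) + (2.6)·(4.2) + (0.6)·(-2.8)) / 4 = 7.4/4 = 1.85
  S[Y,Y] = ((0.2)·(0.2) + (-1.8)·(-1.8) + (0.2)·(0.2) + (4.2)·(4.2) + (-2.8)·(-2.8)) / 4 = 28.8/4 = 7.2

S is symmetric (S[j,i] = S[i,j]). Assembling:

S = [[4.8, 1.85],
 [1.85, 7.2]]


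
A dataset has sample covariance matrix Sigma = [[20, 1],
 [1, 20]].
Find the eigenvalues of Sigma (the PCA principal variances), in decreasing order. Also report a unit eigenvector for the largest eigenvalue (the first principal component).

Step 1 — characteristic polynomial of 2×2 Sigma:
  det(Sigma - λI) = λ² - trace · λ + det = 0.
  trace = 20 + 20 = 40, det = 20·20 - (1)² = 399.
Step 2 — discriminant:
  Δ = trace² - 4·det = 1600 - 1596 = 4.
Step 3 — eigenvalues:
  λ = (trace ± √Δ)/2 = (40 ± 2)/2,
  λ_1 = 21,  λ_2 = 19.

Step 4 — unit eigenvector for λ_1: solve (Sigma - λ_1 I)v = 0. First row:
  (20 - 21)·v_x + (1)·v_y = 0, i.e. (-1)·v_x + (1)·v_y = 0,
  so v ∝ (b, λ_1 - a) = (1, 1) = u.
  ||u|| = √((1)² + (1)²) = √(2) ≈ 1.4142,
  v_1 = u/||u|| ≈ (0.7071, 0.7071) (||v_1|| = 1).

λ_1 = 21,  λ_2 = 19;  v_1 ≈ (0.7071, 0.7071)


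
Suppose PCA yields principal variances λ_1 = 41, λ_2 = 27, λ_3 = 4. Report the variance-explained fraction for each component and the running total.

Step 1 — total variance = trace(Sigma) = Σ λ_i = 41 + 27 + 4 = 72.

Step 2 — fraction explained by component i = λ_i / Σ λ:
  PC1: 41/72 = 0.5694
  PC2: 27/72 = 0.375
  PC3: 4/72 = 0.0556

Step 3 — cumulative fraction after k components = (λ_1 + ... + λ_k) / Σ λ:
  k = 1: 41/72 = 0.5694
  k = 2: (41 + 27)/72 = 68/72 = 0.9444
  k = 3: (41 + 27 + 4)/72 = 72/72 = 1

Summary (fraction, with percent):

explained: PC1 0.5694 (56.94%), PC2 0.375 (37.5%), PC3 0.0556 (5.56%);  cumulative: 0.5694, 0.9444, 1


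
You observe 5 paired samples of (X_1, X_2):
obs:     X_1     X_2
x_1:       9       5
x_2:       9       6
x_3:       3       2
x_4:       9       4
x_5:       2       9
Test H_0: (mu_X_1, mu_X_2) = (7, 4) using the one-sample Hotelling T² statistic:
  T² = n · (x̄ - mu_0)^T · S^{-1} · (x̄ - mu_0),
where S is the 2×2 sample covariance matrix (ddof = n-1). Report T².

Step 1 — sample mean vector:
  mean(X_1) = (9 + 9 + 3 + 9 + 2) / 5 = 32/5 = 6.4
  mean(X_2) = (5 + 6 + 2 + 4 + 9) / 5 = 26/5 = 5.2
  x̄ = (6.4, 5.2),  deviation x̄ - mu_0 = (6.4, 5.2) - (7, 4) = (-0.6, 1.2).

Step 2 — sample covariance matrix, S[i,j] = (1/(n-1)) · Σ_k (x_{k,i} - mean_i) · (x_{k,j} - mean_j), divisor n-1 = 4:
  S[X_1,X_1] = ((2.6)·(2.6) + (2.6)·(2.6) + (-3.4)·(-3.4) + (2.6)·(2.6) + (-4.4)·(-4.4)) / 4 = 51.2/4 = 12.8
  S[X_1,X_2] = ((2.6)·(-0.2) + (2.6)·(0.8) + (-3.4)·(-3.2) + (2.6)·(-1.2) + (-4.4)·(3.8)) / 4 = -7.4/4 = -1.85
  S[X_2,X_2] = ((-0.2)·(-0.2) + (0.8)·(0.8) + (-3.2)·(-3.2) + (-1.2)·(-1.2) + (3.8)·(3.8)) / 4 = 26.8/4 = 6.7
  S = [[12.8, -1.85],
 [-1.85, 6.7]].

Step 3 — invert S. det(S) = 12.8·6.7 - (-1.85)² = 82.3375.
  S^{-1} = (1/det) · [[d, -b], [-b, a]] = [[0.0814, 0.0225],
 [0.0225, 0.1555]].

Step 4 — quadratic form (x̄ - mu_0)^T · S^{-1} · (x̄ - mu_0):
  S^{-1} · (x̄ - mu_0) = (-0.0219, 0.1731),
  (x̄ - mu_0)^T · [...] = (-0.6)·(-0.0219) + (1.2)·(0.1731) = 0.2208.

Step 5 — scale by n: T² = 5 · 0.2208 = 1.104.

T² ≈ 1.104


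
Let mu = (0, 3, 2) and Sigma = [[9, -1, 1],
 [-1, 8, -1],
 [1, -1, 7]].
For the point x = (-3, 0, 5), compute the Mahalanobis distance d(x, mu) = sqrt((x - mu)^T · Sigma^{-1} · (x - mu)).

Step 1 — centre the observation: (x - mu) = (-3, -3, 3).

Step 2 — invert Sigma (cofactor / det for 3×3, or solve directly):
  Sigma^{-1} = [[0.1141, 0.0124, -0.0145],
 [0.0124, 0.1286, 0.0166],
 [-0.0145, 0.0166, 0.1473]].

Step 3 — form the quadratic (x - mu)^T · Sigma^{-1} · (x - mu):
  Sigma^{-1} · (x - mu) = (-0.4232, -0.3734, 0.4357).
  (x - mu)^T · [Sigma^{-1} · (x - mu)] = (-3)·(-0.4232) + (-3)·(-0.3734) + (3)·(0.4357) = 3.6971.

Step 4 — take square root: d = √(3.6971) ≈ 1.9228.

d(x, mu) = √(3.6971) ≈ 1.9228


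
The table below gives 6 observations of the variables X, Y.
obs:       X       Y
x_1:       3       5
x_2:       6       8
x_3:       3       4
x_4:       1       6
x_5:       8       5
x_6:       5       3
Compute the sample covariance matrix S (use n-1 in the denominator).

Step 1 — column means:
  mean(X) = (3 + 6 + 3 + 1 + 8 + 5) / 6 = 26/6 = 4.3333
  mean(Y) = (5 + 8 + 4 + 6 + 5 + 3) / 6 = 31/6 = 5.1667

Step 2 — sample covariance S[i,j] = (1/(n-1)) · Σ_k (x_{k,i} - mean_i) · (x_{k,j} - mean_j), with n-1 = 5.
  S[X,X] = ((-1.3333)·(-1.3333) + (1.6667)·(1.6667) + (-1.3333)·(-1.3333) + (-3.3333)·(-3.3333) + (3.6667)·(3.6667) + (0.6667)·(0.6667)) / 5 = 31.3333/5 = 6.2667
  S[X,Y] = ((-1.3333)·(-0.1667) + (1.6667)·(2.8333) + (-1.3333)·(-1.1667) + (-3.3333)·(0.8333) + (3.6667)·(-0.1667) + (0.6667)·(-2.1667)) / 5 = 1.6667/5 = 0.3333
  S[Y,Y] = ((-0.1667)·(-0.1667) + (2.8333)·(2.8333) + (-1.1667)·(-1.1667) + (0.8333)·(0.8333) + (-0.1667)·(-0.1667) + (-2.1667)·(-2.1667)) / 5 = 14.8333/5 = 2.9667

S is symmetric (S[j,i] = S[i,j]). Assembling:

S = [[6.2667, 0.3333],
 [0.3333, 2.9667]]


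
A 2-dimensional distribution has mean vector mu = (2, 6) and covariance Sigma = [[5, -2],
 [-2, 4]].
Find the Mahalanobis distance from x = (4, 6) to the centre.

Step 1 — centre the observation: (x - mu) = (2, 0).

Step 2 — invert Sigma. det(Sigma) = 5·4 - (-2)² = 16.
  Sigma^{-1} = (1/det) · [[d, -b], [-b, a]] = [[0.25, 0.125],
 [0.125, 0.3125]].

Step 3 — form the quadratic (x - mu)^T · Sigma^{-1} · (x - mu):
  Sigma^{-1} · (x - mu) = (0.5, 0.25).
  (x - mu)^T · [Sigma^{-1} · (x - mu)] = (2)·(0.5) + (0)·(0.25) = 1.

Step 4 — take square root: d = √(1) ≈ 1.

d(x, mu) = √(1) ≈ 1


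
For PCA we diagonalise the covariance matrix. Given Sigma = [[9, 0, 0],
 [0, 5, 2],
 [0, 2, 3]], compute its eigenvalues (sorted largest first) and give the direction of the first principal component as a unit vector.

Step 1 — characteristic polynomial p(λ) = det(λI - Sigma) = λ³ - tr·λ² + c_1·λ - det, where tr = trace, c_1 = sum of the principal 2×2 minors, det = det(Sigma):
  tr = 9 + 5 + 3 = 17,
  c_1 = (9·5 - (0)²) + (9·3 - (0)²) + (5·3 - (2)²) = 45 + 27 + 11 = 83,
  det = 9·(5·3 - (2)²) - (0)·((0)·3 - (2)·(0)) + (0)·((0)·(2) - 5·(0)) = 9·(11) - (0)·(0) + (0)·(0) = 99.
  So p(λ) = λ³ - 17λ² + 83λ - 99.
Step 2 — look for an integer root (rational root theorem: any rational root is an integer divisor of 99). Testing λ = 9:
  p(9) = 729 - 1377 + 747 - 99 = 0  ✓
  Dividing out (λ - 9): p(λ) = (λ - 9)(λ² - 8λ + 11).
Step 3 — remaining eigenvalues from the quadratic λ² - 8λ + 11 = 0:
  Δ = 8² - 4·11 = 64 - 44 = 20,  λ = (8 ± √20)/2 = (8 ± 4.4721)/2 ≈ 6.2361 or 1.7639.
  Sorted: λ_1 = 9,  λ_2 = 6.2361,  λ_3 = 1.7639  (check: sum = 17 = tr ✓).

Step 4 — unit eigenvector for λ_1 = 9: v spans the null space of (Sigma - λ_1 I), whose rows are
  r_1 = (0, 0, 0),  r_2 = (0, -4, 2),  r_3 = (0, 2, -6).
  v is orthogonal to every row, so take v ∝ r_2 × r_3 = ((-4)·(-6) - (2)·(2), (2)·(0) - (0)·(-6), (0)·(2) - (-4)·(0)) = (20, 0, 0).
  Rescale (divide by 20): u = (1, 0, 0).
  ||u|| = √((1)² + (0)² + (0)²) = √(1) = 1,  v_1 = u/||u|| ≈ (1, 0, 0) (||v_1|| = 1).

λ_1 = 9,  λ_2 = 6.2361,  λ_3 = 1.7639;  v_1 ≈ (1, 0, 0)


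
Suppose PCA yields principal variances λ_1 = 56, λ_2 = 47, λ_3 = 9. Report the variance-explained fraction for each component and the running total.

Step 1 — total variance = trace(Sigma) = Σ λ_i = 56 + 47 + 9 = 112.

Step 2 — fraction explained by component i = λ_i / Σ λ:
  PC1: 56/112 = 0.5
  PC2: 47/112 = 0.4196
  PC3: 9/112 = 0.0804

Step 3 — cumulative fraction after k components = (λ_1 + ... + λ_k) / Σ λ:
  k = 1: 56/112 = 0.5
  k = 2: (56 + 47)/112 = 103/112 = 0.9196
  k = 3: (56 + 47 + 9)/112 = 112/112 = 1

Summary (fraction, with percent):

explained: PC1 0.5 (50%), PC2 0.4196 (41.96%), PC3 0.0804 (8.04%);  cumulative: 0.5, 0.9196, 1


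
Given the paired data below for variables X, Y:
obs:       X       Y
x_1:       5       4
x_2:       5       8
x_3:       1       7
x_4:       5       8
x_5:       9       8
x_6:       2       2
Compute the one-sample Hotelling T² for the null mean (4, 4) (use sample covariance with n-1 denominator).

Step 1 — sample mean vector:
  mean(X) = (5 + 5 + 1 + 5 + 9 + 2) / 6 = 27/6 = 4.5
  mean(Y) = (4 + 8 + 7 + 8 + 8 + 2) / 6 = 37/6 = 6.1667
  x̄ = (4.5, 6.1667),  deviation x̄ - mu_0 = (4.5, 6.1667) - (4, 4) = (0.5, 2.1667).

Step 2 — sample covariance matrix, S[i,j] = (1/(n-1)) · Σ_k (x_{k,i} - mean_i) · (x_{k,j} - mean_j), divisor n-1 = 5:
  S[X,X] = ((0.5)·(0.5) + (0.5)·(0.5) + (-3.5)·(-3.5) + (0.5)·(0.5) + (4.5)·(4.5) + (-2.5)·(-2.5)) / 5 = 39.5/5 = 7.9
  S[X,Y] = ((0.5)·(-2.1667) + (0.5)·(1.8333) + (-3.5)·(0.8333) + (0.5)·(1.8333) + (4.5)·(1.8333) + (-2.5)·(-4.1667)) / 5 = 16.5/5 = 3.3
  S[Y,Y] = ((-2.1667)·(-2.1667) + (1.8333)·(1.8333) + (0.8333)·(0.8333) + (1.8333)·(1.8333) + (1.8333)·(1.8333) + (-4.1667)·(-4.1667)) / 5 = 32.8333/5 = 6.5667
  S = [[7.9, 3.3],
 [3.3, 6.5667]].

Step 3 — invert S. det(S) = 7.9·6.5667 - (3.3)² = 40.9867.
  S^{-1} = (1/det) · [[d, -b], [-b, a]] = [[0.1602, -0.0805],
 [-0.0805, 0.1927]].

Step 4 — quadratic form (x̄ - mu_0)^T · S^{-1} · (x̄ - mu_0):
  S^{-1} · (x̄ - mu_0) = (-0.0943, 0.3774),
  (x̄ - mu_0)^T · [...] = (0.5)·(-0.0943) + (2.1667)·(0.3774) = 0.7704.

Step 5 — scale by n: T² = 6 · 0.7704 = 4.6226.

T² ≈ 4.6226


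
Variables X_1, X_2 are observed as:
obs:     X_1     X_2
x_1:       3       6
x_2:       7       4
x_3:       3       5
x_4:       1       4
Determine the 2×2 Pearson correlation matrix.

Step 1 — column means:
  mean(X_1) = (3 + 7 + 3 + 1) / 4 = 14/4 = 3.5
  mean(X_2) = (6 + 4 + 5 + 4) / 4 = 19/4 = 4.75

Step 2 — sample variances and covariances s[i,j] = (1/(n-1)) · Σ_k (x_{k,i} - mean_i) · (x_{k,j} - mean_j), with n-1 = 3:
  s[X_1,X_1] = ((-0.5)·(-0.5) + (3.5)·(3.5) + (-0.5)·(-0.5) + (-2.5)·(-2.5)) / 3 = 19/3 = 6.3333
  s[X_1,X_2] = ((-0.5)·(1.25) + (3.5)·(-0.75) + (-0.5)·(0.25) + (-2.5)·(-0.75)) / 3 = -1.5/3 = -0.5
  s[X_2,X_2] = ((1.25)·(1.25) + (-0.75)·(-0.75) + (0.25)·(0.25) + (-0.75)·(-0.75)) / 3 = 2.75/3 = 0.9167
  Sample standard deviations s_i = √(s[i,i]):
  s(X_1) = √(6.3333) = 2.5166
  s(X_2) = √(0.9167) = 0.9574

Step 3 — r_{ij} = s_{ij} / (s_i · s_j):
  r[X_1,X_1] = 1 (diagonal).
  r[X_1,X_2] = -0.5 / (2.5166 · 0.9574) = -0.5 / 2.4095 = -0.2075
  r[X_2,X_2] = 1 (diagonal).

R is symmetric with unit diagonal. Assembling:

R = [[1, -0.2075],
 [-0.2075, 1]]


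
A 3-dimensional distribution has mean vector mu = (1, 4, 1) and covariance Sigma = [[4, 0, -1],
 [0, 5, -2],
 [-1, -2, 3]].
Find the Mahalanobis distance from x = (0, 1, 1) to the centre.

Step 1 — centre the observation: (x - mu) = (-1, -3, 0).

Step 2 — invert Sigma (cofactor / det for 3×3, or solve directly):
  Sigma^{-1} = [[0.2821, 0.0513, 0.1282],
 [0.0513, 0.2821, 0.2051],
 [0.1282, 0.2051, 0.5128]].

Step 3 — form the quadratic (x - mu)^T · Sigma^{-1} · (x - mu):
  Sigma^{-1} · (x - mu) = (-0.4359, -0.8974, -0.7436).
  (x - mu)^T · [Sigma^{-1} · (x - mu)] = (-1)·(-0.4359) + (-3)·(-0.8974) + (0)·(-0.7436) = 3.1282.

Step 4 — take square root: d = √(3.1282) ≈ 1.7687.

d(x, mu) = √(3.1282) ≈ 1.7687


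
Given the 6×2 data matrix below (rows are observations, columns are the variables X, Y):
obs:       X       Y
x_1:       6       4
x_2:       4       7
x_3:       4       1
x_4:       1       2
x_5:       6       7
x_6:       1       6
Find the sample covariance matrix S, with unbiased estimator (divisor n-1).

Step 1 — column means:
  mean(X) = (6 + 4 + 4 + 1 + 6 + 1) / 6 = 22/6 = 3.6667
  mean(Y) = (4 + 7 + 1 + 2 + 7 + 6) / 6 = 27/6 = 4.5

Step 2 — sample covariance S[i,j] = (1/(n-1)) · Σ_k (x_{k,i} - mean_i) · (x_{k,j} - mean_j), with n-1 = 5.
  S[X,X] = ((2.3333)·(2.3333) + (0.3333)·(0.3333) + (0.3333)·(0.3333) + (-2.6667)·(-2.6667) + (2.3333)·(2.3333) + (-2.6667)·(-2.6667)) / 5 = 25.3333/5 = 5.0667
  S[X,Y] = ((2.3333)·(-0.5) + (0.3333)·(2.5) + (0.3333)·(-3.5) + (-2.6667)·(-2.5) + (2.3333)·(2.5) + (-2.6667)·(1.5)) / 5 = 7/5 = 1.4
  S[Y,Y] = ((-0.5)·(-0.5) + (2.5)·(2.5) + (-3.5)·(-3.5) + (-2.5)·(-2.5) + (2.5)·(2.5) + (1.5)·(1.5)) / 5 = 33.5/5 = 6.7

S is symmetric (S[j,i] = S[i,j]). Assembling:

S = [[5.0667, 1.4],
 [1.4, 6.7]]


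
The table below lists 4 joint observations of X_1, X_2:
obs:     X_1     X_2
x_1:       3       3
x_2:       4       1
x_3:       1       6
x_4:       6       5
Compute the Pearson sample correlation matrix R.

Step 1 — column means:
  mean(X_1) = (3 + 4 + 1 + 6) / 4 = 14/4 = 3.5
  mean(X_2) = (3 + 1 + 6 + 5) / 4 = 15/4 = 3.75

Step 2 — sample variances and covariances s[i,j] = (1/(n-1)) · Σ_k (x_{k,i} - mean_i) · (x_{k,j} - mean_j), with n-1 = 3:
  s[X_1,X_1] = ((-0.5)·(-0.5) + (0.5)·(0.5) + (-2.5)·(-2.5) + (2.5)·(2.5)) / 3 = 13/3 = 4.3333
  s[X_1,X_2] = ((-0.5)·(-0.75) + (0.5)·(-2.75) + (-2.5)·(2.25) + (2.5)·(1.25)) / 3 = -3.5/3 = -1.1667
  s[X_2,X_2] = ((-0.75)·(-0.75) + (-2.75)·(-2.75) + (2.25)·(2.25) + (1.25)·(1.25)) / 3 = 14.75/3 = 4.9167
  Sample standard deviations s_i = √(s[i,i]):
  s(X_1) = √(4.3333) = 2.0817
  s(X_2) = √(4.9167) = 2.2174

Step 3 — r_{ij} = s_{ij} / (s_i · s_j):
  r[X_1,X_1] = 1 (diagonal).
  r[X_1,X_2] = -1.1667 / (2.0817 · 2.2174) = -1.1667 / 4.6158 = -0.2528
  r[X_2,X_2] = 1 (diagonal).

R is symmetric with unit diagonal. Assembling:

R = [[1, -0.2528],
 [-0.2528, 1]]


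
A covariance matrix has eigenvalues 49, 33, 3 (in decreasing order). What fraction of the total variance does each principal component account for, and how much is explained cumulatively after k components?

Step 1 — total variance = trace(Sigma) = Σ λ_i = 49 + 33 + 3 = 85.

Step 2 — fraction explained by component i = λ_i / Σ λ:
  PC1: 49/85 = 0.5765
  PC2: 33/85 = 0.3882
  PC3: 3/85 = 0.0353

Step 3 — cumulative fraction after k components = (λ_1 + ... + λ_k) / Σ λ:
  k = 1: 49/85 = 0.5765
  k = 2: (49 + 33)/85 = 82/85 = 0.9647
  k = 3: (49 + 33 + 3)/85 = 85/85 = 1

Summary (fraction, with percent):

explained: PC1 0.5765 (57.65%), PC2 0.3882 (38.82%), PC3 0.0353 (3.53%);  cumulative: 0.5765, 0.9647, 1


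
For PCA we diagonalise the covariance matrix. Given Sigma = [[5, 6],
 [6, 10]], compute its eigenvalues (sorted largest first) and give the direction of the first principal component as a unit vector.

Step 1 — characteristic polynomial of 2×2 Sigma:
  det(Sigma - λI) = λ² - trace · λ + det = 0.
  trace = 5 + 10 = 15, det = 5·10 - (6)² = 14.
Step 2 — discriminant:
  Δ = trace² - 4·det = 225 - 56 = 169.
Step 3 — eigenvalues:
  λ = (trace ± √Δ)/2 = (15 ± 13)/2,
  λ_1 = 14,  λ_2 = 1.

Step 4 — unit eigenvector for λ_1: solve (Sigma - λ_1 I)v = 0. First row:
  (5 - 14)·v_x + (6)·v_y = 0, i.e. (-9)·v_x + (6)·v_y = 0,
  so v ∝ (b, λ_1 - a) = (6, 9) = u.
  ||u|| = √((6)² + (9)²) = √(117) ≈ 10.8167,
  v_1 = u/||u|| ≈ (0.5547, 0.8321) (||v_1|| = 1).

λ_1 = 14,  λ_2 = 1;  v_1 ≈ (0.5547, 0.8321)


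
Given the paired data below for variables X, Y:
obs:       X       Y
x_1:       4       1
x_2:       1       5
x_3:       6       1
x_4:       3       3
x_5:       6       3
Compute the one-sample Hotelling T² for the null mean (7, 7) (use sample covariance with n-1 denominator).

Step 1 — sample mean vector:
  mean(X) = (4 + 1 + 6 + 3 + 6) / 5 = 20/5 = 4
  mean(Y) = (1 + 5 + 1 + 3 + 3) / 5 = 13/5 = 2.6
  x̄ = (4, 2.6),  deviation x̄ - mu_0 = (4, 2.6) - (7, 7) = (-3, -4.4).

Step 2 — sample covariance matrix, S[i,j] = (1/(n-1)) · Σ_k (x_{k,i} - mean_i) · (x_{k,j} - mean_j), divisor n-1 = 4:
  S[X,X] = ((0)·(0) + (-3)·(-3) + (2)·(2) + (-1)·(-1) + (2)·(2)) / 4 = 18/4 = 4.5
  S[X,Y] = ((0)·(-1.6) + (-3)·(2.4) + (2)·(-1.6) + (-1)·(0.4) + (2)·(0.4)) / 4 = -10/4 = -2.5
  S[Y,Y] = ((-1.6)·(-1.6) + (2.4)·(2.4) + (-1.6)·(-1.6) + (0.4)·(0.4) + (0.4)·(0.4)) / 4 = 11.2/4 = 2.8
  S = [[4.5, -2.5],
 [-2.5, 2.8]].

Step 3 — invert S. det(S) = 4.5·2.8 - (-2.5)² = 6.35.
  S^{-1} = (1/det) · [[d, -b], [-b, a]] = [[0.4409, 0.3937],
 [0.3937, 0.7087]].

Step 4 — quadratic form (x̄ - mu_0)^T · S^{-1} · (x̄ - mu_0):
  S^{-1} · (x̄ - mu_0) = (-3.0551, -4.2992),
  (x̄ - mu_0)^T · [...] = (-3)·(-3.0551) + (-4.4)·(-4.2992) = 28.0819.

Step 5 — scale by n: T² = 5 · 28.0819 = 140.4094.

T² ≈ 140.4094


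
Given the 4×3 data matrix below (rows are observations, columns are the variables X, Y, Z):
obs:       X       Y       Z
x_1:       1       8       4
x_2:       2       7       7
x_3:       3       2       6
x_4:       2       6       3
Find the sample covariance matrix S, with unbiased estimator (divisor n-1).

Step 1 — column means:
  mean(X) = (1 + 2 + 3 + 2) / 4 = 8/4 = 2
  mean(Y) = (8 + 7 + 2 + 6) / 4 = 23/4 = 5.75
  mean(Z) = (4 + 7 + 6 + 3) / 4 = 20/4 = 5

Step 2 — sample covariance S[i,j] = (1/(n-1)) · Σ_k (x_{k,i} - mean_i) · (x_{k,j} - mean_j), with n-1 = 3.
  S[X,X] = ((-1)·(-1) + (0)·(0) + (1)·(1) + (0)·(0)) / 3 = 2/3 = 0.6667
  S[X,Y] = ((-1)·(2.25) + (0)·(1.25) + (1)·(-3.75) + (0)·(0.25)) / 3 = -6/3 = -2
  S[X,Z] = ((-1)·(-1) + (0)·(2) + (1)·(1) + (0)·(-2)) / 3 = 2/3 = 0.6667
  S[Y,Y] = ((2.25)·(2.25) + (1.25)·(1.25) + (-3.75)·(-3.75) + (0.25)·(0.25)) / 3 = 20.75/3 = 6.9167
  S[Y,Z] = ((2.25)·(-1) + (1.25)·(2) + (-3.75)·(1) + (0.25)·(-2)) / 3 = -4/3 = -1.3333
  S[Z,Z] = ((-1)·(-1) + (2)·(2) + (1)·(1) + (-2)·(-2)) / 3 = 10/3 = 3.3333

S is symmetric (S[j,i] = S[i,j]). Assembling:

S = [[0.6667, -2, 0.6667],
 [-2, 6.9167, -1.3333],
 [0.6667, -1.3333, 3.3333]]


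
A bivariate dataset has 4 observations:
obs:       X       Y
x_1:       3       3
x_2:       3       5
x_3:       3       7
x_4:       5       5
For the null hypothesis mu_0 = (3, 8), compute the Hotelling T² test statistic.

Step 1 — sample mean vector:
  mean(X) = (3 + 3 + 3 + 5) / 4 = 14/4 = 3.5
  mean(Y) = (3 + 5 + 7 + 5) / 4 = 20/4 = 5
  x̄ = (3.5, 5),  deviation x̄ - mu_0 = (3.5, 5) - (3, 8) = (0.5, -3).

Step 2 — sample covariance matrix, S[i,j] = (1/(n-1)) · Σ_k (x_{k,i} - mean_i) · (x_{k,j} - mean_j), divisor n-1 = 3:
  S[X,X] = ((-0.5)·(-0.5) + (-0.5)·(-0.5) + (-0.5)·(-0.5) + (1.5)·(1.5)) / 3 = 3/3 = 1
  S[X,Y] = ((-0.5)·(-2) + (-0.5)·(0) + (-0.5)·(2) + (1.5)·(0)) / 3 = 0/3 = 0
  S[Y,Y] = ((-2)·(-2) + (0)·(0) + (2)·(2) + (0)·(0)) / 3 = 8/3 = 2.6667
  S = [[1, 0],
 [0, 2.6667]].

Step 3 — invert S. det(S) = 1·2.6667 - (0)² = 2.6667.
  S^{-1} = (1/det) · [[d, -b], [-b, a]] = [[1, 0],
 [0, 0.375]].

Step 4 — quadratic form (x̄ - mu_0)^T · S^{-1} · (x̄ - mu_0):
  S^{-1} · (x̄ - mu_0) = (0.5, -1.125),
  (x̄ - mu_0)^T · [...] = (0.5)·(0.5) + (-3)·(-1.125) = 3.625.

Step 5 — scale by n: T² = 4 · 3.625 = 14.5.

T² ≈ 14.5


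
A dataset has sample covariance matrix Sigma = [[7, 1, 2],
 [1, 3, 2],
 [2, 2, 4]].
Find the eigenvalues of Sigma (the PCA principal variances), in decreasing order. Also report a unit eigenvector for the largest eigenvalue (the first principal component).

Step 1 — characteristic polynomial p(λ) = det(λI - Sigma) = λ³ - tr·λ² + c_1·λ - det, where tr = trace, c_1 = sum of the principal 2×2 minors, det = det(Sigma):
  tr = 7 + 3 + 4 = 14,
  c_1 = (7·3 - (1)²) + (7·4 - (2)²) + (3·4 - (2)²) = 20 + 24 + 8 = 52,
  det = 7·(3·4 - (2)²) - (1)·((1)·4 - (2)·(2)) + (2)·((1)·(2) - 3·(2)) = 7·(8) - (1)·(0) + (2)·(-4) = 48.
  So p(λ) = λ³ - 14λ² + 52λ - 48.
Step 2 — look for an integer root (rational root theorem: any rational root is an integer divisor of 48). Testing λ = 4:
  p(4) = 64 - 224 + 208 - 48 = 0  ✓
  Dividing out (λ - 4): p(λ) = (λ - 4)(λ² - 10λ + 12).
Step 3 — remaining eigenvalues from the quadratic λ² - 10λ + 12 = 0:
  Δ = 10² - 4·12 = 100 - 48 = 52,  λ = (10 ± √52)/2 = (10 ± 7.2111)/2 ≈ 8.6056 or 1.3944.
  Sorted: λ_1 = 8.6056,  λ_2 = 4,  λ_3 = 1.3944  (check: sum = 14 = tr ✓).

Step 4 — unit eigenvector for λ_1 ≈ 8.6056: v spans the null space of (Sigma - λ_1 I), whose rows are
  r_1 = (-1.6056, 1, 2),  r_2 = (1, -5.6056, 2),  r_3 = (2, 2, -4.6056).
  v is orthogonal to every row, so take v ∝ r_1 × r_2 = ((1)·(2) - (2)·(-5.6056), (2)·(1) - (-1.6056)·(2), (-1.6056)·(-5.6056) - (1)·(1)) ≈ (13.2111, 5.2111, 8).
  Let u = (13.2111, 5.2111, 8).
  ||u|| = √((13.2111)² + (5.2111)² + (8)²) = √(265.6888) ≈ 16.3,  v_1 = u/||u|| ≈ (0.8105, 0.3197, 0.4908) (||v_1|| = 1).

λ_1 = 8.6056,  λ_2 = 4,  λ_3 = 1.3944;  v_1 ≈ (0.8105, 0.3197, 0.4908)


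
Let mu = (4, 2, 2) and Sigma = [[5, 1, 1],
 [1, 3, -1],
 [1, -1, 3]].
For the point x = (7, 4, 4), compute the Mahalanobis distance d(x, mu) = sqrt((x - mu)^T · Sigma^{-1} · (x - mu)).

Step 1 — centre the observation: (x - mu) = (3, 2, 2).

Step 2 — invert Sigma (cofactor / det for 3×3, or solve directly):
  Sigma^{-1} = [[0.25, -0.125, -0.125],
 [-0.125, 0.4375, 0.1875],
 [-0.125, 0.1875, 0.4375]].

Step 3 — form the quadratic (x - mu)^T · Sigma^{-1} · (x - mu):
  Sigma^{-1} · (x - mu) = (0.25, 0.875, 0.875).
  (x - mu)^T · [Sigma^{-1} · (x - mu)] = (3)·(0.25) + (2)·(0.875) + (2)·(0.875) = 4.25.

Step 4 — take square root: d = √(4.25) ≈ 2.0616.

d(x, mu) = √(4.25) ≈ 2.0616


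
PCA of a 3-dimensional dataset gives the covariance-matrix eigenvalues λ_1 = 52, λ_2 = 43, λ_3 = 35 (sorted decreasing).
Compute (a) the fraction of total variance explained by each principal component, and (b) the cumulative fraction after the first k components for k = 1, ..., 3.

Step 1 — total variance = trace(Sigma) = Σ λ_i = 52 + 43 + 35 = 130.

Step 2 — fraction explained by component i = λ_i / Σ λ:
  PC1: 52/130 = 0.4
  PC2: 43/130 = 0.3308
  PC3: 35/130 = 0.2692

Step 3 — cumulative fraction after k components = (λ_1 + ... + λ_k) / Σ λ:
  k = 1: 52/130 = 0.4
  k = 2: (52 + 43)/130 = 95/130 = 0.7308
  k = 3: (52 + 43 + 35)/130 = 130/130 = 1

Summary (fraction, with percent):

explained: PC1 0.4 (40%), PC2 0.3308 (33.08%), PC3 0.2692 (26.92%);  cumulative: 0.4, 0.7308, 1


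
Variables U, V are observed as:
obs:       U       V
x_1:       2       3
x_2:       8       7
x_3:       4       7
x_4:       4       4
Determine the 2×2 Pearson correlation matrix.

Step 1 — column means:
  mean(U) = (2 + 8 + 4 + 4) / 4 = 18/4 = 4.5
  mean(V) = (3 + 7 + 7 + 4) / 4 = 21/4 = 5.25

Step 2 — sample variances and covariances s[i,j] = (1/(n-1)) · Σ_k (x_{k,i} - mean_i) · (x_{k,j} - mean_j), with n-1 = 3:
  s[U,U] = ((-2.5)·(-2.5) + (3.5)·(3.5) + (-0.5)·(-0.5) + (-0.5)·(-0.5)) / 3 = 19/3 = 6.3333
  s[U,V] = ((-2.5)·(-2.25) + (3.5)·(1.75) + (-0.5)·(1.75) + (-0.5)·(-1.25)) / 3 = 11.5/3 = 3.8333
  s[V,V] = ((-2.25)·(-2.25) + (1.75)·(1.75) + (1.75)·(1.75) + (-1.25)·(-1.25)) / 3 = 12.75/3 = 4.25
  Sample standard deviations s_i = √(s[i,i]):
  s(U) = √(6.3333) = 2.5166
  s(V) = √(4.25) = 2.0616

Step 3 — r_{ij} = s_{ij} / (s_i · s_j):
  r[U,U] = 1 (diagonal).
  r[U,V] = 3.8333 / (2.5166 · 2.0616) = 3.8333 / 5.1881 = 0.7389
  r[V,V] = 1 (diagonal).

R is symmetric with unit diagonal. Assembling:

R = [[1, 0.7389],
 [0.7389, 1]]


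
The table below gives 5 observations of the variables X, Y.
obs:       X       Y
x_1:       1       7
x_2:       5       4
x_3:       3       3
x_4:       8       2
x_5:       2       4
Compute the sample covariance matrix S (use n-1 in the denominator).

Step 1 — column means:
  mean(X) = (1 + 5 + 3 + 8 + 2) / 5 = 19/5 = 3.8
  mean(Y) = (7 + 4 + 3 + 2 + 4) / 5 = 20/5 = 4

Step 2 — sample covariance S[i,j] = (1/(n-1)) · Σ_k (x_{k,i} - mean_i) · (x_{k,j} - mean_j), with n-1 = 4.
  S[X,X] = ((-2.8)·(-2.8) + (1.2)·(1.2) + (-0.8)·(-0.8) + (4.2)·(4.2) + (-1.8)·(-1.8)) / 4 = 30.8/4 = 7.7
  S[X,Y] = ((-2.8)·(3) + (1.2)·(0) + (-0.8)·(-1) + (4.2)·(-2) + (-1.8)·(0)) / 4 = -16/4 = -4
  S[Y,Y] = ((3)·(3) + (0)·(0) + (-1)·(-1) + (-2)·(-2) + (0)·(0)) / 4 = 14/4 = 3.5

S is symmetric (S[j,i] = S[i,j]). Assembling:

S = [[7.7, -4],
 [-4, 3.5]]


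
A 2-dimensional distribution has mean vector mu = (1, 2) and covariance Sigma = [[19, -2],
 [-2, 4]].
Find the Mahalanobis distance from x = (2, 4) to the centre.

Step 1 — centre the observation: (x - mu) = (1, 2).

Step 2 — invert Sigma. det(Sigma) = 19·4 - (-2)² = 72.
  Sigma^{-1} = (1/det) · [[d, -b], [-b, a]] = [[0.0556, 0.0278],
 [0.0278, 0.2639]].

Step 3 — form the quadratic (x - mu)^T · Sigma^{-1} · (x - mu):
  Sigma^{-1} · (x - mu) = (0.1111, 0.5556).
  (x - mu)^T · [Sigma^{-1} · (x - mu)] = (1)·(0.1111) + (2)·(0.5556) = 1.2222.

Step 4 — take square root: d = √(1.2222) ≈ 1.1055.

d(x, mu) = √(1.2222) ≈ 1.1055


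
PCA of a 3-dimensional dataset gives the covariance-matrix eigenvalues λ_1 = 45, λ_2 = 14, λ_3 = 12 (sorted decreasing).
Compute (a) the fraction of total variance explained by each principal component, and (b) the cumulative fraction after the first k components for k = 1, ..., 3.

Step 1 — total variance = trace(Sigma) = Σ λ_i = 45 + 14 + 12 = 71.

Step 2 — fraction explained by component i = λ_i / Σ λ:
  PC1: 45/71 = 0.6338
  PC2: 14/71 = 0.1972
  PC3: 12/71 = 0.169

Step 3 — cumulative fraction after k components = (λ_1 + ... + λ_k) / Σ λ:
  k = 1: 45/71 = 0.6338
  k = 2: (45 + 14)/71 = 59/71 = 0.831
  k = 3: (45 + 14 + 12)/71 = 71/71 = 1

Summary (fraction, with percent):

explained: PC1 0.6338 (63.38%), PC2 0.1972 (19.72%), PC3 0.169 (16.9%);  cumulative: 0.6338, 0.831, 1


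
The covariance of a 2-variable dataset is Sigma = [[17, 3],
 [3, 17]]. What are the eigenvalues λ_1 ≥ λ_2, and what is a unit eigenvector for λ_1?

Step 1 — characteristic polynomial of 2×2 Sigma:
  det(Sigma - λI) = λ² - trace · λ + det = 0.
  trace = 17 + 17 = 34, det = 17·17 - (3)² = 280.
Step 2 — discriminant:
  Δ = trace² - 4·det = 1156 - 1120 = 36.
Step 3 — eigenvalues:
  λ = (trace ± √Δ)/2 = (34 ± 6)/2,
  λ_1 = 20,  λ_2 = 14.

Step 4 — unit eigenvector for λ_1: solve (Sigma - λ_1 I)v = 0. First row:
  (17 - 20)·v_x + (3)·v_y = 0, i.e. (-3)·v_x + (3)·v_y = 0,
  so v ∝ (b, λ_1 - a) = (3, 3) = u.
  ||u|| = √((3)² + (3)²) = √(18) ≈ 4.2426,
  v_1 = u/||u|| ≈ (0.7071, 0.7071) (||v_1|| = 1).

λ_1 = 20,  λ_2 = 14;  v_1 ≈ (0.7071, 0.7071)


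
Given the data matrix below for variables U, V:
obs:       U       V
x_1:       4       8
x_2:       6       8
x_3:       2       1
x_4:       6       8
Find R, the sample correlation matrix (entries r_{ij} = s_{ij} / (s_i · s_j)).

Step 1 — column means:
  mean(U) = (4 + 6 + 2 + 6) / 4 = 18/4 = 4.5
  mean(V) = (8 + 8 + 1 + 8) / 4 = 25/4 = 6.25

Step 2 — sample variances and covariances s[i,j] = (1/(n-1)) · Σ_k (x_{k,i} - mean_i) · (x_{k,j} - mean_j), with n-1 = 3:
  s[U,U] = ((-0.5)·(-0.5) + (1.5)·(1.5) + (-2.5)·(-2.5) + (1.5)·(1.5)) / 3 = 11/3 = 3.6667
  s[U,V] = ((-0.5)·(1.75) + (1.5)·(1.75) + (-2.5)·(-5.25) + (1.5)·(1.75)) / 3 = 17.5/3 = 5.8333
  s[V,V] = ((1.75)·(1.75) + (1.75)·(1.75) + (-5.25)·(-5.25) + (1.75)·(1.75)) / 3 = 36.75/3 = 12.25
  Sample standard deviations s_i = √(s[i,i]):
  s(U) = √(3.6667) = 1.9149
  s(V) = √(12.25) = 3.5

Step 3 — r_{ij} = s_{ij} / (s_i · s_j):
  r[U,U] = 1 (diagonal).
  r[U,V] = 5.8333 / (1.9149 · 3.5) = 5.8333 / 6.702 = 0.8704
  r[V,V] = 1 (diagonal).

R is symmetric with unit diagonal. Assembling:

R = [[1, 0.8704],
 [0.8704, 1]]


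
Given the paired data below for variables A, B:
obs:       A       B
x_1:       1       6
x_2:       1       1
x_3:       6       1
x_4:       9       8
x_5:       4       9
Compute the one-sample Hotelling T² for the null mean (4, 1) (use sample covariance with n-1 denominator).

Step 1 — sample mean vector:
  mean(A) = (1 + 1 + 6 + 9 + 4) / 5 = 21/5 = 4.2
  mean(B) = (6 + 1 + 1 + 8 + 9) / 5 = 25/5 = 5
  x̄ = (4.2, 5),  deviation x̄ - mu_0 = (4.2, 5) - (4, 1) = (0.2, 4).

Step 2 — sample covariance matrix, S[i,j] = (1/(n-1)) · Σ_k (x_{k,i} - mean_i) · (x_{k,j} - mean_j), divisor n-1 = 4:
  S[A,A] = ((-3.2)·(-3.2) + (-3.2)·(-3.2) + (1.8)·(1.8) + (4.8)·(4.8) + (-0.2)·(-0.2)) / 4 = 46.8/4 = 11.7
  S[A,B] = ((-3.2)·(1) + (-3.2)·(-4) + (1.8)·(-4) + (4.8)·(3) + (-0.2)·(4)) / 4 = 16/4 = 4
  S[B,B] = ((1)·(1) + (-4)·(-4) + (-4)·(-4) + (3)·(3) + (4)·(4)) / 4 = 58/4 = 14.5
  S = [[11.7, 4],
 [4, 14.5]].

Step 3 — invert S. det(S) = 11.7·14.5 - (4)² = 153.65.
  S^{-1} = (1/det) · [[d, -b], [-b, a]] = [[0.0944, -0.026],
 [-0.026, 0.0761]].

Step 4 — quadratic form (x̄ - mu_0)^T · S^{-1} · (x̄ - mu_0):
  S^{-1} · (x̄ - mu_0) = (-0.0853, 0.2994),
  (x̄ - mu_0)^T · [...] = (0.2)·(-0.0853) + (4)·(0.2994) = 1.1805.

Step 5 — scale by n: T² = 5 · 1.1805 = 5.9024.

T² ≈ 5.9024


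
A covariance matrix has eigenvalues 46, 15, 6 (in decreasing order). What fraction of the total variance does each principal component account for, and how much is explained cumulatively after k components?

Step 1 — total variance = trace(Sigma) = Σ λ_i = 46 + 15 + 6 = 67.

Step 2 — fraction explained by component i = λ_i / Σ λ:
  PC1: 46/67 = 0.6866
  PC2: 15/67 = 0.2239
  PC3: 6/67 = 0.0896

Step 3 — cumulative fraction after k components = (λ_1 + ... + λ_k) / Σ λ:
  k = 1: 46/67 = 0.6866
  k = 2: (46 + 15)/67 = 61/67 = 0.9104
  k = 3: (46 + 15 + 6)/67 = 67/67 = 1

Summary (fraction, with percent):

explained: PC1 0.6866 (68.66%), PC2 0.2239 (22.39%), PC3 0.0896 (8.96%);  cumulative: 0.6866, 0.9104, 1
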